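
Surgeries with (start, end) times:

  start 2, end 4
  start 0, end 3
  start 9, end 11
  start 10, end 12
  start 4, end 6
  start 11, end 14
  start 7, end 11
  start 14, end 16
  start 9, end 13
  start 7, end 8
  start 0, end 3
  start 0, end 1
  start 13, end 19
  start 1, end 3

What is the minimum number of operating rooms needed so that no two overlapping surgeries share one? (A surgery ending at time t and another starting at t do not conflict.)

4

The answer is the maximum number of intervals overlapping at any instant.
starts: [0, 0, 0, 1, 2, 4, 7, 7, 9, 9, 10, 11, 13, 14]
ends:   [1, 3, 3, 3, 4, 6, 8, 11, 11, 12, 13, 14, 16, 19]
s0→1 s0→2 s0→3 e1→2 s1→3 s2→4  — peak 4.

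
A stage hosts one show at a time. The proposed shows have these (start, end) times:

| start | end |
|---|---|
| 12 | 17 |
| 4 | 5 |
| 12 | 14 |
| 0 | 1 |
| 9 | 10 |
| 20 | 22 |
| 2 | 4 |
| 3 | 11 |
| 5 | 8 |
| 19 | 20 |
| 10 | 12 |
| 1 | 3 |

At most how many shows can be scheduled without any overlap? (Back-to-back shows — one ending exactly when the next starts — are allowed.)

By end time: (0,1), (1,3), (2,4), (4,5), (5,8), (9,10), (3,11), (10,12), (12,14), (12,17), (19,20), (20,22).
Pick (0,1); next start ≥ 1 → (1,3); next start ≥ 3 → (4,5); next start ≥ 5 → (5,8); next start ≥ 8 → (9,10); next start ≥ 10 → (10,12); next start ≥ 12 → (12,14); next start ≥ 14 → (19,20); next start ≥ 20 → (20,22).
Selected 9 shows.

9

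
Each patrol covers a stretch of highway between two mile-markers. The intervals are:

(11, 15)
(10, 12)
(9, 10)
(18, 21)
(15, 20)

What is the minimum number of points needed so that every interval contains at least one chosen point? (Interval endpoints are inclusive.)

3

Process intervals by earliest right end; each time one isn't hit yet, stab at its right endpoint.
Sorted: [9,10] [10,12] [11,15] [15,20] [18,21]
{[9,10],[10,12]} hit by 10; {[11,15],[15,20]} hit by 15; {[18,21]} hit by 21.
Points: 10, 15, 21 (3 total).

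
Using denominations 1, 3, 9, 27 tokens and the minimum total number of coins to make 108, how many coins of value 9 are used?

0

108 = 4×27
Count of 9: 0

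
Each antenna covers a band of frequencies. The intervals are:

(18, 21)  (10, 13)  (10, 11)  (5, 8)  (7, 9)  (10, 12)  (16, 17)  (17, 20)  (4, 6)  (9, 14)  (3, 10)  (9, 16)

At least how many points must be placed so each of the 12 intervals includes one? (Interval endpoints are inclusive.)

Sort by right endpoint; whenever an interval is uncovered, place a point at its right end.
Sorted: [4,6] [5,8] [7,9] [3,10] [10,11] [10,12] [10,13] [9,14] [9,16] [16,17] [17,20] [18,21]
{[4,6],[5,8]} hit by 6; {[7,9],[3,10]} hit by 9; {[10,11],[10,12],[10,13],[9,14],[9,16]} hit by 11; {[16,17],[17,20]} hit by 17; {[18,21]} hit by 21.
Points: 6, 9, 11, 17, 21 (5 total).

5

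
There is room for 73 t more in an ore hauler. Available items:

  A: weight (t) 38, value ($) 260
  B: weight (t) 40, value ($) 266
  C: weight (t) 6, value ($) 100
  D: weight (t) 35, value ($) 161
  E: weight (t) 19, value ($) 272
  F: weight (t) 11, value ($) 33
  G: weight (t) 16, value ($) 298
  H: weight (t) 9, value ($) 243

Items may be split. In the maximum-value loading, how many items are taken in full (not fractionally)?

4

Sort by value per unit weight and fill in that order.
Order: H (243/9=27.00) > G (298/16=18.62) > C (100/6=16.67) > E (272/19=14.32) > A (260/38=6.84) > B (266/40=6.65) > D (161/35=4.60) > F (33/11=3.00)
Fill: take H (9 @ 243) → take G (16 @ 298) → take C (6 @ 100) → take E (19 @ 272) → take 23/38 of A → 157.37; 73/73 used.
4 item(s) taken whole; one partial (take 23/38 of A).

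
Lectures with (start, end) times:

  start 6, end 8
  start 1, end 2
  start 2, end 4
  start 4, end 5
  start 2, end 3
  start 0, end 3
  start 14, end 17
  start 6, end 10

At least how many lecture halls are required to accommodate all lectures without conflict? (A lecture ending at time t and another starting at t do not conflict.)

3

starts: [0, 1, 2, 2, 4, 6, 6, 14]
ends:   [2, 3, 3, 4, 5, 8, 10, 17]
s0→1 s1→2 e2→1 s2→2 s2→3  — peak 3.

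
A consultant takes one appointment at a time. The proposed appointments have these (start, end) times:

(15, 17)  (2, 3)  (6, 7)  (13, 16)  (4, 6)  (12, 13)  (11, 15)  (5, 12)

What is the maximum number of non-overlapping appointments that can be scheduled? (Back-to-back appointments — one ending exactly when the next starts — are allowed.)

5

Order by finish time; keep every interval that doesn't clash with the previous kept one.
Sorted by end: (2,3)  (4,6)  (6,7)  (5,12)  (12,13)  (11,15)  (13,16)  (15,17)
take (2,3); take (4,6); take (6,7); take (12,13); skip (11,15); take (13,16).
Selected 5 appointments.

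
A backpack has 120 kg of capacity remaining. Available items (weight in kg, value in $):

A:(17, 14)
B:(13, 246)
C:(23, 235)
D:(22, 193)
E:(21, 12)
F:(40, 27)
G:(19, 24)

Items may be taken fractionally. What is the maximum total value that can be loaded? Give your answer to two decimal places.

729.55

Ratios (sorted): B 18.92, C 10.22, D 8.77, G 1.26, A 0.82, F 0.68, E 0.57
take B (13 @ 246); take C (23 @ 235); take D (22 @ 193); take G (19 @ 24); take A (17 @ 14); take 26/40 of F → 17.55. Capacity used 120/120.
Total value = 729.55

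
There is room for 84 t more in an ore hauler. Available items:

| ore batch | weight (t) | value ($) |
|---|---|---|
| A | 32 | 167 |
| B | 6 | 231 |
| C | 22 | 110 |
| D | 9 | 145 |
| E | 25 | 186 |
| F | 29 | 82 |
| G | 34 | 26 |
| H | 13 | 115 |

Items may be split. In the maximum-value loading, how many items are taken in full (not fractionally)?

Ratios (sorted): B 38.50, D 16.11, H 8.85, E 7.44, A 5.22, C 5.00, F 2.83, G 0.76
take B (6 @ 231); take D (9 @ 145); take H (13 @ 115); take E (25 @ 186); take 31/32 of A → 161.78. Capacity used 84/84.
4 item(s) taken whole; one partial (take 31/32 of A).

4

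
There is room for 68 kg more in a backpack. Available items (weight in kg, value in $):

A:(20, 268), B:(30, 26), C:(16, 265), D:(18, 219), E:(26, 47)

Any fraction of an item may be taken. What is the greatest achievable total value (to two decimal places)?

777.31

Order: C (265/16=16.56) > A (268/20=13.40) > D (219/18=12.17) > E (47/26=1.81) > B (26/30=0.87)
Fill: take C (16 @ 265) → take A (20 @ 268) → take D (18 @ 219) → take 14/26 of E → 25.31; 68/68 used.
Total value = 777.31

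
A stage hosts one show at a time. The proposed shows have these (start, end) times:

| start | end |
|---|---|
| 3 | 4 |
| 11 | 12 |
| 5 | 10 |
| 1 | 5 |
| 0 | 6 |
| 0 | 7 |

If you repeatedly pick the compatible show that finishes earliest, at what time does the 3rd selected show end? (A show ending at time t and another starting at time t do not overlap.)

Greedy by earliest finish: after sorting by end time, pick each interval compatible with the last pick.
By end time: (3,4), (1,5), (0,6), (0,7), (5,10), (11,12).
Pick (3,4); next start ≥ 4 → (5,10); next start ≥ 10 → (11,12).
Selected: (3,4) (5,10) (11,12)

12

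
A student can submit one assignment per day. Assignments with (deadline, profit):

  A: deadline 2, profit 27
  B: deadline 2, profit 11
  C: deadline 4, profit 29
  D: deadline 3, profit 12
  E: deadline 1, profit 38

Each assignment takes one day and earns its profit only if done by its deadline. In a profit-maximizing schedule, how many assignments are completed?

4

By profit: E(d1,38), C(d4,29), A(d2,27), D(d3,12), B(d2,11)
E→slot 1; C→slot 4; A→slot 2; D→slot 3; B skipped.
4 of 5 scheduled.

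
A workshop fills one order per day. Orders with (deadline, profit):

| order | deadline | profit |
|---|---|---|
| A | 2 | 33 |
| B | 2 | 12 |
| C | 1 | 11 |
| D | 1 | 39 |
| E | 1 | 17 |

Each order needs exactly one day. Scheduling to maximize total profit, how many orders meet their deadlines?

2

Take jobs in profit order; each goes to the latest open slot no later than its deadline.
By profit: D(d1,39), A(d2,33), E(d1,17), B(d2,12), C(d1,11)
D→slot 1; A→slot 2; E skipped; B skipped; C skipped.
2 of 5 scheduled.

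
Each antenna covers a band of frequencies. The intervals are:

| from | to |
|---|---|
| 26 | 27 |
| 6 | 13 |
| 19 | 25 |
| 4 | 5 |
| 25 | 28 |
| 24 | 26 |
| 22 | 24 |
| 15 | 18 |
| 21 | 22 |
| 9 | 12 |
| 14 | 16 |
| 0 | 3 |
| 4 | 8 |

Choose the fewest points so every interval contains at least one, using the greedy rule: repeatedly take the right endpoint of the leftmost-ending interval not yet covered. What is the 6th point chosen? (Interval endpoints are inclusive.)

26

Sorted: [0,3] [4,5] [4,8] [9,12] [6,13] [14,16] [15,18] [21,22] [22,24] [19,25] [24,26] [26,27] [25,28]
{[0,3]} hit by 3; {[4,5],[4,8]} hit by 5; {[9,12],[6,13]} hit by 12; {[14,16],[15,18]} hit by 16; {[21,22],[22,24],[19,25]} hit by 22; {[24,26],[26,27],[25,28]} hit by 26.
Points: 3, 5, 12, 16, 22, 26 (6 total).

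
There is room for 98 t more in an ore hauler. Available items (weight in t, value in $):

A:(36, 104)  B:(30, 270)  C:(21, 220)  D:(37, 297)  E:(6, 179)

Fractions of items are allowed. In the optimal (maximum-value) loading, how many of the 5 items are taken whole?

Greedy by value/weight ratio, highest first.
Order: E (179/6=29.83) > C (220/21=10.48) > B (270/30=9.00) > D (297/37=8.03) > A (104/36=2.89)
Fill: take E (6 @ 179) → take C (21 @ 220) → take B (30 @ 270) → take D (37 @ 297) → take 4/36 of A → 11.56; 98/98 used.
4 item(s) taken whole; one partial (take 4/36 of A).

4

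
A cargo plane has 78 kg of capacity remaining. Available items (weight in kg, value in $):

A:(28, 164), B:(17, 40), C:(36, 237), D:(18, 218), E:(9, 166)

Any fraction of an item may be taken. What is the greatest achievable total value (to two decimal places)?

708.86

Greedy by value/weight ratio, highest first.
Order: E (166/9=18.44) > D (218/18=12.11) > C (237/36=6.58) > A (164/28=5.86) > B (40/17=2.35)
Fill: take E (9 @ 166) → take D (18 @ 218) → take C (36 @ 237) → take 15/28 of A → 87.86; 78/78 used.
Total value = 708.86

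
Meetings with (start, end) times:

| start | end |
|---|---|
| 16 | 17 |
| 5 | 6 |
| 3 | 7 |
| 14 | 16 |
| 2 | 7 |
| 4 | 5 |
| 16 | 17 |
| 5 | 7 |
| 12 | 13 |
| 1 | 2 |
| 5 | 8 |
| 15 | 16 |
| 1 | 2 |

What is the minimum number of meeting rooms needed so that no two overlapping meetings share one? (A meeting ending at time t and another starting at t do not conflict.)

5

The answer is the maximum number of intervals overlapping at any instant.
starts: [1, 1, 2, 3, 4, 5, 5, 5, 12, 14, 15, 16, 16]
ends:   [2, 2, 5, 6, 7, 7, 7, 8, 13, 16, 16, 17, 17]
s1→1 s1→2 e2→1 e2→0 s2→1 s3→2 s4→3 e5→2 s5→3 s5→4 s5→5  — peak 5.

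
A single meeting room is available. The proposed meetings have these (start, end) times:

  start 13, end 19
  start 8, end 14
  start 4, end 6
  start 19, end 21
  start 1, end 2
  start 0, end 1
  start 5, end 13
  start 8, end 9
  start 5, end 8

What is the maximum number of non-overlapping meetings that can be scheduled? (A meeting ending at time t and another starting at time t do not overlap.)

Order by finish time; keep every interval that doesn't clash with the previous kept one.
By end time: (0,1), (1,2), (4,6), (5,8), (8,9), (5,13), (8,14), (13,19), (19,21).
Pick (0,1); next start ≥ 1 → (1,2); next start ≥ 2 → (4,6); next start ≥ 6 → (8,9); next start ≥ 9 → (13,19); next start ≥ 19 → (19,21).
Selected 6 meetings.

6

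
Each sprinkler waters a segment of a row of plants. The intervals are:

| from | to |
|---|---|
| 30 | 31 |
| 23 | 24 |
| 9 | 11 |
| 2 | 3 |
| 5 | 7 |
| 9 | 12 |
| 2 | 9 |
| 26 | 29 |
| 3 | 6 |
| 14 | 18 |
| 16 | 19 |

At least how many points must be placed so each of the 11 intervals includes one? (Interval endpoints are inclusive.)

7

Sorted: [2,3] [3,6] [5,7] [2,9] [9,11] [9,12] [14,18] [16,19] [23,24] [26,29] [30,31]
{[2,3],[3,6]} hit by 3; {[5,7],[2,9]} hit by 7; {[9,11],[9,12]} hit by 11; {[14,18],[16,19]} hit by 18; {[23,24]} hit by 24; {[26,29]} hit by 29; {[30,31]} hit by 31.
Points: 3, 7, 11, 18, 24, 29, 31 (7 total).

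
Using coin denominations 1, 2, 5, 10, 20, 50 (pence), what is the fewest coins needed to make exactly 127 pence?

Greedy: take as many of the largest coin as possible, then repeat with the remainder.
127 = 2×50 + 1×20 + 1×5 + 1×2
Total coins = 2 + 1 + 1 + 1 = 5

5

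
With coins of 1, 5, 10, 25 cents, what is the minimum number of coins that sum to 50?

50 = 2×25
Total coins = 2 = 2

2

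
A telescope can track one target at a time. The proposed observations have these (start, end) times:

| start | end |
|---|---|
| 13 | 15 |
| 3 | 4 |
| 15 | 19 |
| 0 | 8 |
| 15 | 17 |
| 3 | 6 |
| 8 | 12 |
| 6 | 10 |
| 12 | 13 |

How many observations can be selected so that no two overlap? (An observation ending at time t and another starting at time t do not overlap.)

5

Order by finish time; keep every interval that doesn't clash with the previous kept one.
By end time: (3,4), (3,6), (0,8), (6,10), (8,12), (12,13), (13,15), (15,17), (15,19).
Pick (3,4); next start ≥ 4 → (6,10); next start ≥ 10 → (12,13); next start ≥ 13 → (13,15); next start ≥ 15 → (15,17).
Selected 5 observations.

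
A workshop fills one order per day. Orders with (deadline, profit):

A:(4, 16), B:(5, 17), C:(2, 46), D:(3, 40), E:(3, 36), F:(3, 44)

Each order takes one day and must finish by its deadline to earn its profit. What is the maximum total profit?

163

Take jobs in profit order; each goes to the latest open slot no later than its deadline.
Profit order: C=46 F=44 D=40 E=36 B=17 A=16
Assign: C→slot 2, F→slot 3, D→slot 1, E skipped, B→slot 5, A→slot 4.
Slots: [1:D] [2:C] [3:F] [4:A] [5:B]
Profit = 40 + 46 + 44 + 16 + 17 = 163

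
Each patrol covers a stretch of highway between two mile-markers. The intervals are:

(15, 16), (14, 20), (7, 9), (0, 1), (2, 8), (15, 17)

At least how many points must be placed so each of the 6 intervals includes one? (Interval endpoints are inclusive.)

3

Process intervals by earliest right end; each time one isn't hit yet, stab at its right endpoint.
By right end: [0,1]  [2,8]  [7,9]  [15,16]  [15,17]  [14,20]
[0,1] uncovered → point at 1; [2,8] uncovered → point at 8; [15,16] uncovered → point at 16.
Points: 1, 8, 16 (3 total).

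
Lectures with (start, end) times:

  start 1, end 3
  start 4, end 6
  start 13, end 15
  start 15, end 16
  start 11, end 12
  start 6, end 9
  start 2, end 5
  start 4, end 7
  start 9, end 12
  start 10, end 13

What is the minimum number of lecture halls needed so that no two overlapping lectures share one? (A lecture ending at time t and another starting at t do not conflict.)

starts: [1, 2, 4, 4, 6, 9, 10, 11, 13, 15]
ends:   [3, 5, 6, 7, 9, 12, 12, 13, 15, 16]
s1→1 s2→2 e3→1 s4→2 s4→3  — peak 3.

3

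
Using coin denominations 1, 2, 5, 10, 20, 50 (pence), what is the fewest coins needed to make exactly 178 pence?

Use the largest denomination that fits, subtract, and repeat.
178 = 3×50 + 1×20 + 1×5 + 1×2 + 1×1
Total coins = 3 + 1 + 1 + 1 + 1 = 7

7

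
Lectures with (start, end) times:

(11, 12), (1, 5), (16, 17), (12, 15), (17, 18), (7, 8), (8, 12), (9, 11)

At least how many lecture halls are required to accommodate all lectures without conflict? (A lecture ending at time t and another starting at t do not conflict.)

2

The answer is the maximum number of intervals overlapping at any instant.
Events (time:±→running): 1:+→1 5:-→0 7:+→1 8:-→0 8:+→1 9:+→2 … peak 2.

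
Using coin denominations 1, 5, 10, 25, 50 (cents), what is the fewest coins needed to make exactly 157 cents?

6

157 = 3×50 + 1×5 + 2×1
Total coins = 3 + 1 + 2 = 6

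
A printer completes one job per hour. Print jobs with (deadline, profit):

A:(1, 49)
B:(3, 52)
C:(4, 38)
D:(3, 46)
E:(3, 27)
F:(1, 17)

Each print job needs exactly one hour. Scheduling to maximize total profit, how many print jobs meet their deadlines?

Profit order: B=52 A=49 D=46 C=38 E=27 F=17
Assign: B→slot 3, A→slot 1, D→slot 2, C→slot 4, E skipped, F skipped.
Slots: [1:A] [2:D] [3:B] [4:C]
4 of 6 scheduled.

4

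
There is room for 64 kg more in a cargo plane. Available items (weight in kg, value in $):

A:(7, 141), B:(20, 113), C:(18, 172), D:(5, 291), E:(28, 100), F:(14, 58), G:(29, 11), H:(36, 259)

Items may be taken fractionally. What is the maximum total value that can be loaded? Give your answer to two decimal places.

Ratios (sorted): D 58.20, A 20.14, C 9.56, H 7.19, B 5.65, F 4.14, E 3.57, G 0.38
take D (5 @ 291); take A (7 @ 141); take C (18 @ 172); take 34/36 of H → 244.61. Capacity used 64/64.
Total value = 848.61

848.61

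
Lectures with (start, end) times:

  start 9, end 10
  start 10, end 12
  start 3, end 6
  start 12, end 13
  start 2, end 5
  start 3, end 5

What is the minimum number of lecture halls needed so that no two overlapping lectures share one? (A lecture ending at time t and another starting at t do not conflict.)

3

The answer is the maximum number of intervals overlapping at any instant.
starts: [2, 3, 3, 9, 10, 12]
ends:   [5, 5, 6, 10, 12, 13]
s2→1 s3→2 s3→3  — peak 3.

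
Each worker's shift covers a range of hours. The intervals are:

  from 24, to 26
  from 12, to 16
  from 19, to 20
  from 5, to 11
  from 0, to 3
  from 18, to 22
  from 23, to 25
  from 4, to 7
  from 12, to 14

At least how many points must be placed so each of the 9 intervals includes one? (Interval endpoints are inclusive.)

5

Sort by right endpoint; whenever an interval is uncovered, place a point at its right end.
Sorted: [0,3] [4,7] [5,11] [12,14] [12,16] [19,20] [18,22] [23,25] [24,26]
{[0,3]} hit by 3; {[4,7],[5,11]} hit by 7; {[12,14],[12,16]} hit by 14; {[19,20],[18,22]} hit by 20; {[23,25],[24,26]} hit by 25.
Points: 3, 7, 14, 20, 25 (5 total).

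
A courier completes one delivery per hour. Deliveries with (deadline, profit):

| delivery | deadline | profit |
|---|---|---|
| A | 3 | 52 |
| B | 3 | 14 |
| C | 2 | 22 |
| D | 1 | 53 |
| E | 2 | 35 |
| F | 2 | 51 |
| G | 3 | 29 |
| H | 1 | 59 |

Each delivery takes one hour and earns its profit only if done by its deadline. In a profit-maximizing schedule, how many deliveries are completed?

By profit: H(d1,59), D(d1,53), A(d3,52), F(d2,51), E(d2,35), G(d3,29), C(d2,22), B(d3,14)
H→slot 1; D skipped; A→slot 3; F→slot 2; E skipped; G skipped; C skipped; B skipped.
3 of 8 scheduled.

3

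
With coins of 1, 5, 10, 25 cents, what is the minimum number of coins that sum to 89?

8

Use the largest denomination that fits, subtract, and repeat.
89 = 3×25 + 1×10 + 4×1
Total coins = 3 + 1 + 4 = 8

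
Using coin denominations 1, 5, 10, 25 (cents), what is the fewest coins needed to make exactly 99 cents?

9

Use the largest denomination that fits, subtract, and repeat.
99 − 3×25→24 − 2×10→4 − 4×1→0
Total coins = 3 + 2 + 4 = 9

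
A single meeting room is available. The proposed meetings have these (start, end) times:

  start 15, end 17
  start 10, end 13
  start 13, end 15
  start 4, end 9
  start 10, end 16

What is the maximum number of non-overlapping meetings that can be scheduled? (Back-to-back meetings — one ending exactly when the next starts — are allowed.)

By end time: (4,9), (10,13), (13,15), (10,16), (15,17).
Pick (4,9); next start ≥ 9 → (10,13); next start ≥ 13 → (13,15); next start ≥ 15 → (15,17).
Selected 4 meetings.

4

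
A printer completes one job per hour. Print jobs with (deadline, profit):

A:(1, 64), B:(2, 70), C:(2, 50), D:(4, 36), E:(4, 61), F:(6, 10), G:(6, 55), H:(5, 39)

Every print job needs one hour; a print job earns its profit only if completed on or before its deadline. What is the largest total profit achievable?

Profit order: B=70 A=64 E=61 G=55 C=50 H=39 D=36 F=10
Assign: B→slot 2, A→slot 1, E→slot 4, G→slot 6, C skipped, H→slot 5, D→slot 3, F skipped.
Slots: [1:A] [2:B] [3:D] [4:E] [5:H] [6:G]
Profit = 64 + 70 + 36 + 61 + 39 + 55 = 325

325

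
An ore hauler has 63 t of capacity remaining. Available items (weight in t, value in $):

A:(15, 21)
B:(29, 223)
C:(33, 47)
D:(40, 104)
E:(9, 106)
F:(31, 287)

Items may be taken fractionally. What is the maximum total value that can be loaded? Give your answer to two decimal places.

569.86

Order: E (106/9=11.78) > F (287/31=9.26) > B (223/29=7.69) > D (104/40=2.60) > C (47/33=1.42) > A (21/15=1.40)
Fill: take E (9 @ 106) → take F (31 @ 287) → take 23/29 of B → 176.86; 63/63 used.
Total value = 569.86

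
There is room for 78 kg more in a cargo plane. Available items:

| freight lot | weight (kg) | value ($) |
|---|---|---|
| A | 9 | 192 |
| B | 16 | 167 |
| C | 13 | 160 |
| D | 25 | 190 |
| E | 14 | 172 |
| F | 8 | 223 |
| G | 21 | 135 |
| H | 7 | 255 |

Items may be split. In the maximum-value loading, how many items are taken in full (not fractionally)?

6

Ratios (sorted): H 36.43, F 27.88, A 21.33, C 12.31, E 12.29, B 10.44, D 7.60, G 6.43
take H (7 @ 255); take F (8 @ 223); take A (9 @ 192); take C (13 @ 160); take E (14 @ 172); take B (16 @ 167); take 11/25 of D → 83.60. Capacity used 78/78.
6 item(s) taken whole; one partial (take 11/25 of D).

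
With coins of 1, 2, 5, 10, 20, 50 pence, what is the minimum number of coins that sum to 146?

6

146 − 2×50→46 − 2×20→6 − 1×5→1 − 1×1→0
Total coins = 2 + 2 + 1 + 1 = 6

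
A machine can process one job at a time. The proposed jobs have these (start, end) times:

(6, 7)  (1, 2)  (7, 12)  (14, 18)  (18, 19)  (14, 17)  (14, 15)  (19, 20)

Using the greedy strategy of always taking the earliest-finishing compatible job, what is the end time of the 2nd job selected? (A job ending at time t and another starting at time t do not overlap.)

Sort by end time and greedily take each interval whose start is ≥ the last chosen end.
By end time: (1,2), (6,7), (7,12), (14,15), (14,17), (14,18), (18,19), (19,20).
Pick (1,2); next start ≥ 2 → (6,7); next start ≥ 7 → (7,12); next start ≥ 12 → (14,15); next start ≥ 15 → (18,19); next start ≥ 19 → (19,20).
Selected: (1,2) (6,7) (7,12) (14,15) (18,19) (19,20)

7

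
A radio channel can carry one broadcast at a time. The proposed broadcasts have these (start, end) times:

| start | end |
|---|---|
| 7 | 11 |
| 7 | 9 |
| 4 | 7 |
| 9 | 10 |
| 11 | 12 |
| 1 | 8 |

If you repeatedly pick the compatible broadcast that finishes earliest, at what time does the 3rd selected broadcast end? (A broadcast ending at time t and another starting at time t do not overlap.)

Sort by end time and greedily take each interval whose start is ≥ the last chosen end.
By end time: (4,7), (1,8), (7,9), (9,10), (7,11), (11,12).
Pick (4,7); next start ≥ 7 → (7,9); next start ≥ 9 → (9,10); next start ≥ 10 → (11,12).
Selected: (4,7) (7,9) (9,10) (11,12)

10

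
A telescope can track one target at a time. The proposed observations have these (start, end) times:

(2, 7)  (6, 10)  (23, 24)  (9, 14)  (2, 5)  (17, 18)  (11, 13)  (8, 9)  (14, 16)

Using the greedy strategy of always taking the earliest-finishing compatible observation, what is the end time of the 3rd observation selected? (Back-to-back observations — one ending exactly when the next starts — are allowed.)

13

Greedy by earliest finish: after sorting by end time, pick each interval compatible with the last pick.
By end time: (2,5), (2,7), (8,9), (6,10), (11,13), (9,14), (14,16), (17,18), (23,24).
Pick (2,5); next start ≥ 5 → (8,9); next start ≥ 9 → (11,13); next start ≥ 13 → (14,16); next start ≥ 16 → (17,18); next start ≥ 18 → (23,24).
Selected: (2,5) (8,9) (11,13) (14,16) (17,18) (23,24)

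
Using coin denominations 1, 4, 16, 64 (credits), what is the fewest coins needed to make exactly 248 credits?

8

Use the largest denomination that fits, subtract, and repeat.
248 = 3×64 + 3×16 + 2×4
Total coins = 3 + 3 + 2 = 8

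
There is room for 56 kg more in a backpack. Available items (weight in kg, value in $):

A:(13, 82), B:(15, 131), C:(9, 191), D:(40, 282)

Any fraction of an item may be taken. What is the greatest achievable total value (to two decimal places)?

547.60

Sort by value per unit weight and fill in that order.
Ratios (sorted): C 21.22, B 8.73, D 7.05, A 6.31
take C (9 @ 191); take B (15 @ 131); take 32/40 of D → 225.60. Capacity used 56/56.
Total value = 547.60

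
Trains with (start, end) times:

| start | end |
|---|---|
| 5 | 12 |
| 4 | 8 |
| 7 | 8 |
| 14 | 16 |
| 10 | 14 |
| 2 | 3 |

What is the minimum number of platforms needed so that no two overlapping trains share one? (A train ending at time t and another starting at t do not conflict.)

3

Events (time:±→running): 2:+→1 3:-→0 4:+→1 5:+→2 7:+→3 … peak 3.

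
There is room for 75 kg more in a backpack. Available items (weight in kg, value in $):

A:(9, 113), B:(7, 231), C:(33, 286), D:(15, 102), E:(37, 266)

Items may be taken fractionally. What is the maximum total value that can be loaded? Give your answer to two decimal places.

Order: B (231/7=33.00) > A (113/9=12.56) > C (286/33=8.67) > E (266/37=7.19) > D (102/15=6.80)
Fill: take B (7 @ 231) → take A (9 @ 113) → take C (33 @ 286) → take 26/37 of E → 186.92; 75/75 used.
Total value = 816.92

816.92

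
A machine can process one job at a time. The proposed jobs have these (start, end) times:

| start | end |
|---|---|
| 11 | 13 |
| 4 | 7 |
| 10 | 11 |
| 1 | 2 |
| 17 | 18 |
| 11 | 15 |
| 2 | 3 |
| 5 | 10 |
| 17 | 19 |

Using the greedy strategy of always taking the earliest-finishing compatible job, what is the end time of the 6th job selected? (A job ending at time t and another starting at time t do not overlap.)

Order by finish time; keep every interval that doesn't clash with the previous kept one.
By end time: (1,2), (2,3), (4,7), (5,10), (10,11), (11,13), (11,15), (17,18), (17,19).
Pick (1,2); next start ≥ 2 → (2,3); next start ≥ 3 → (4,7); next start ≥ 7 → (10,11); next start ≥ 11 → (11,13); next start ≥ 13 → (17,18).
Selected: (1,2) (2,3) (4,7) (10,11) (11,13) (17,18)

18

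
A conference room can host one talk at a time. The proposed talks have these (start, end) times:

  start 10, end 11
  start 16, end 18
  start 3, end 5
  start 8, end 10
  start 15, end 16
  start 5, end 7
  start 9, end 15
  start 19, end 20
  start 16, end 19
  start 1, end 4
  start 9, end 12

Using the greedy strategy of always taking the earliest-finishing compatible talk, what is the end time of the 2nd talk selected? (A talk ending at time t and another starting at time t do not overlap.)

7

Sort by end time and greedily take each interval whose start is ≥ the last chosen end.
Sorted by end: (1,4)  (3,5)  (5,7)  (8,10)  (10,11)  (9,12)  (9,15)  (15,16)  (16,18)  (16,19)  (19,20)
take (1,4); skip (3,5); take (5,7); take (8,10); take (10,11); skip (9,12); take (15,16); take (16,18); skip (16,19); take (19,20).
Selected: (1,4) (5,7) (8,10) (10,11) (15,16) (16,18) (19,20)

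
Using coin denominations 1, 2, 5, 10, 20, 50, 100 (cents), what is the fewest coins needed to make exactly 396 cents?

396 − 3×100→96 − 1×50→46 − 2×20→6 − 1×5→1 − 1×1→0
Total coins = 3 + 1 + 2 + 1 + 1 = 8

8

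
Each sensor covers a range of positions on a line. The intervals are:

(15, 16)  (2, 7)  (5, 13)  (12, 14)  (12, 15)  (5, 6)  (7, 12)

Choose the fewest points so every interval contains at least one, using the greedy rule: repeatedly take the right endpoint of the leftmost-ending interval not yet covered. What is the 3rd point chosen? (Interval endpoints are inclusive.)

16

Sorted: [5,6] [2,7] [7,12] [5,13] [12,14] [12,15] [15,16]
{[5,6],[2,7]} hit by 6; {[7,12],[5,13],[12,14],[12,15]} hit by 12; {[15,16]} hit by 16.
Points: 6, 12, 16 (3 total).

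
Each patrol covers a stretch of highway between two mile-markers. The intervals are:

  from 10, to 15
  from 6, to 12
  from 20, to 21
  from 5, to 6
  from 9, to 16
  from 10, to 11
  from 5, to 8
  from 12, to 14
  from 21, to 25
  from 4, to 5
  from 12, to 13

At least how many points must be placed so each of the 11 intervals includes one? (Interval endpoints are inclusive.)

Sorted: [4,5] [5,6] [5,8] [10,11] [6,12] [12,13] [12,14] [10,15] [9,16] [20,21] [21,25]
{[4,5],[5,6],[5,8]} hit by 5; {[10,11],[6,12]} hit by 11; {[12,13],[12,14],[10,15],[9,16]} hit by 13; {[20,21],[21,25]} hit by 21.
Points: 5, 11, 13, 21 (4 total).

4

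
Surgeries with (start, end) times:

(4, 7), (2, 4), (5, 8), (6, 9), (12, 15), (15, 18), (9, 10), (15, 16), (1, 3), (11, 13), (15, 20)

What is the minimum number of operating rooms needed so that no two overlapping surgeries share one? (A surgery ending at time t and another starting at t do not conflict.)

The answer is the maximum number of intervals overlapping at any instant.
Events (time:±→running): 1:+→1 2:+→2 3:-→1 4:-→0 4:+→1 5:+→2 6:+→3 … peak 3.

3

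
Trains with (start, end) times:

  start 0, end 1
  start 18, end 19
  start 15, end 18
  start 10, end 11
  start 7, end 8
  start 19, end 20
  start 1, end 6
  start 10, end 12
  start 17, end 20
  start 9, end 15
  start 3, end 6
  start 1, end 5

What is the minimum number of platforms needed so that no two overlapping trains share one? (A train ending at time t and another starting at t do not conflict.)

Count concurrent intervals with a sweep; the peak is the room count.
starts: [0, 1, 1, 3, 7, 9, 10, 10, 15, 17, 18, 19]
ends:   [1, 5, 6, 6, 8, 11, 12, 15, 18, 19, 20, 20]
s0→1 e1→0 s1→1 s1→2 s3→3  — peak 3.

3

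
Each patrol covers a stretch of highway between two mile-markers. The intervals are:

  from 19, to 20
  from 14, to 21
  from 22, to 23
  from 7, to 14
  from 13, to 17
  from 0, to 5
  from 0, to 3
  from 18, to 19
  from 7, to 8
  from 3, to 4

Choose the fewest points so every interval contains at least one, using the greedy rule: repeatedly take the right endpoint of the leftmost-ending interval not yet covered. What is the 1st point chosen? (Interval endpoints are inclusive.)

Sort by right endpoint; whenever an interval is uncovered, place a point at its right end.
By right end: [0,3]  [3,4]  [0,5]  [7,8]  [7,14]  [13,17]  [18,19]  [19,20]  [14,21]  [22,23]
[0,3] uncovered → point at 3; [7,8] uncovered → point at 8; [13,17] uncovered → point at 17; [18,19] uncovered → point at 19; [22,23] uncovered → point at 23.
Points: 3, 8, 17, 19, 23 (5 total).

3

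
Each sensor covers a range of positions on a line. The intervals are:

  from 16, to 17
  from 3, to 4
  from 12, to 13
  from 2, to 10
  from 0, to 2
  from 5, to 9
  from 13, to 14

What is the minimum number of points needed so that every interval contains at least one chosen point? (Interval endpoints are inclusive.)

5

Sort by right endpoint; whenever an interval is uncovered, place a point at its right end.
Sorted: [0,2] [3,4] [5,9] [2,10] [12,13] [13,14] [16,17]
{[0,2]} hit by 2; {[3,4]} hit by 4; {[5,9],[2,10]} hit by 9; {[12,13],[13,14]} hit by 13; {[16,17]} hit by 17.
Points: 2, 4, 9, 13, 17 (5 total).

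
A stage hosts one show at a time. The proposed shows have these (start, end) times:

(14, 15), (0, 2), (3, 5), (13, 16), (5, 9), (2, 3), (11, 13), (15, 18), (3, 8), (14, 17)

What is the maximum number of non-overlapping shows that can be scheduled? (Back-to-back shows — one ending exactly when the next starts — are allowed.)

7

Greedy by earliest finish: after sorting by end time, pick each interval compatible with the last pick.
By end time: (0,2), (2,3), (3,5), (3,8), (5,9), (11,13), (14,15), (13,16), (14,17), (15,18).
Pick (0,2); next start ≥ 2 → (2,3); next start ≥ 3 → (3,5); next start ≥ 5 → (5,9); next start ≥ 9 → (11,13); next start ≥ 13 → (14,15); next start ≥ 15 → (15,18).
Selected 7 shows.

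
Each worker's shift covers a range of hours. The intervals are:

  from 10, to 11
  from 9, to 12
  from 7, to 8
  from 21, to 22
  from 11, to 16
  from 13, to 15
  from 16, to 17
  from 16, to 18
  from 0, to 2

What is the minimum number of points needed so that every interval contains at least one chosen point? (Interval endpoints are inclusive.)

Process intervals by earliest right end; each time one isn't hit yet, stab at its right endpoint.
By right end: [0,2]  [7,8]  [10,11]  [9,12]  [13,15]  [11,16]  [16,17]  [16,18]  [21,22]
[0,2] uncovered → point at 2; [7,8] uncovered → point at 8; [10,11] uncovered → point at 11; [13,15] uncovered → point at 15; [16,17] uncovered → point at 17; [21,22] uncovered → point at 22.
Points: 2, 8, 11, 15, 17, 22 (6 total).

6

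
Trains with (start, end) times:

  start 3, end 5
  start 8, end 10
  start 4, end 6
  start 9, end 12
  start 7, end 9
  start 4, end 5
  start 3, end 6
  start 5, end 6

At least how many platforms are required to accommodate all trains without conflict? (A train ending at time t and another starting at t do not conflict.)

4

The answer is the maximum number of intervals overlapping at any instant.
Events (time:±→running): 3:+→1 3:+→2 4:+→3 4:+→4 … peak 4.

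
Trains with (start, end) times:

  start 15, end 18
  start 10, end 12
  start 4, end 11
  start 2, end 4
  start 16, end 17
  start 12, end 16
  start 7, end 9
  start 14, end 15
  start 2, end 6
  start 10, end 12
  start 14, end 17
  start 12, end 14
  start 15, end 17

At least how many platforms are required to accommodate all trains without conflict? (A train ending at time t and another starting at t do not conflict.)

4

Events (time:±→running): 2:+→1 2:+→2 4:-→1 4:+→2 6:-→1 7:+→2 9:-→1 10:+→2 10:+→3 11:-→2 12:-→1 12:-→0 12:+→1 12:+→2 14:-→1 14:+→2 14:+→3 15:-→2 15:+→3 15:+→4 … peak 4.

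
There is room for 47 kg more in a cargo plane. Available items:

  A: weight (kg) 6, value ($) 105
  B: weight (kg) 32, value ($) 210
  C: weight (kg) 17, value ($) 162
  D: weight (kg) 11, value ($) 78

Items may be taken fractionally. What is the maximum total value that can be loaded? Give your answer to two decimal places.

Order: A (105/6=17.50) > C (162/17=9.53) > D (78/11=7.09) > B (210/32=6.56)
Fill: take A (6 @ 105) → take C (17 @ 162) → take D (11 @ 78) → take 13/32 of B → 85.31; 47/47 used.
Total value = 430.31

430.31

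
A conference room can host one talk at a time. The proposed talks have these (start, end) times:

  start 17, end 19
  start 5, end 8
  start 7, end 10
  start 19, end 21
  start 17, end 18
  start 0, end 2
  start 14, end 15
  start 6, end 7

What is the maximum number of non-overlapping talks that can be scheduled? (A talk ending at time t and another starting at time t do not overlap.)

6

Sorted by end: (0,2)  (6,7)  (5,8)  (7,10)  (14,15)  (17,18)  (17,19)  (19,21)
take (0,2); take (6,7); take (7,10); take (14,15); take (17,18); take (19,21).
Selected 6 talks.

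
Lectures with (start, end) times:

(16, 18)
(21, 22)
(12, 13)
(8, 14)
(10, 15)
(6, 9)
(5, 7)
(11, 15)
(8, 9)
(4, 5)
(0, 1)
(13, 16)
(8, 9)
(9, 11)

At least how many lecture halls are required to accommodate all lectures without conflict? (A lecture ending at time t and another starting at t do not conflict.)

Count concurrent intervals with a sweep; the peak is the room count.
starts: [0, 4, 5, 6, 8, 8, 8, 9, 10, 11, 12, 13, 16, 21]
ends:   [1, 5, 7, 9, 9, 9, 11, 13, 14, 15, 15, 16, 18, 22]
s0→1 e1→0 s4→1 e5→0 s5→1 s6→2 e7→1 s8→2 s8→3 s8→4  — peak 4.

4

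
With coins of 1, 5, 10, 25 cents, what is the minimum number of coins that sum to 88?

88 − 3×25→13 − 1×10→3 − 3×1→0
Total coins = 3 + 1 + 3 = 7

7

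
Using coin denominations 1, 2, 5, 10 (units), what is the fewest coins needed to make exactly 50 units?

5

Use the largest denomination that fits, subtract, and repeat.
50 = 5×10
Total coins = 5 = 5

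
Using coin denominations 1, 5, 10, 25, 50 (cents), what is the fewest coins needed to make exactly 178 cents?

Use the largest denomination that fits, subtract, and repeat.
178 − 3×50→28 − 1×25→3 − 3×1→0
Total coins = 3 + 1 + 3 = 7

7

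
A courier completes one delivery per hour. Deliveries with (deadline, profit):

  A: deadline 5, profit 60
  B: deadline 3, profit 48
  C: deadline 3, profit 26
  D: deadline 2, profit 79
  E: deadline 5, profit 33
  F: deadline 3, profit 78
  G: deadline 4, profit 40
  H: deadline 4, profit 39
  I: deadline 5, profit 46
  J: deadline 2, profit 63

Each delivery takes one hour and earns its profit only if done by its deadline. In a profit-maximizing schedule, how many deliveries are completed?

By profit: D(d2,79), F(d3,78), J(d2,63), A(d5,60), B(d3,48), I(d5,46), G(d4,40), H(d4,39), E(d5,33), C(d3,26)
D→slot 2; F→slot 3; J→slot 1; A→slot 5; B skipped; I→slot 4; G skipped; H skipped; E skipped; C skipped.
5 of 10 scheduled.

5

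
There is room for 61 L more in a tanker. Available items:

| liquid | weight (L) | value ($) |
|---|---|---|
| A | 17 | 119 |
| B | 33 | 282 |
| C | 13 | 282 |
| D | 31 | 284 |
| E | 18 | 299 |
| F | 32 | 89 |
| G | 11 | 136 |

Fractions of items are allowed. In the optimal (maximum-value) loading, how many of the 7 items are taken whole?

3

Greedy by value/weight ratio, highest first.
Order: C (282/13=21.69) > E (299/18=16.61) > G (136/11=12.36) > D (284/31=9.16) > B (282/33=8.55) > A (119/17=7.00) > F (89/32=2.78)
Fill: take C (13 @ 282) → take E (18 @ 299) → take G (11 @ 136) → take 19/31 of D → 174.06; 61/61 used.
3 item(s) taken whole; one partial (take 19/31 of D).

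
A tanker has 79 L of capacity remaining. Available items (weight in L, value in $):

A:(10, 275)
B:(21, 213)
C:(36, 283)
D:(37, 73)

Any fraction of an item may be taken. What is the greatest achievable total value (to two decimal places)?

794.68

Order: A (275/10=27.50) > B (213/21=10.14) > C (283/36=7.86) > D (73/37=1.97)
Fill: take A (10 @ 275) → take B (21 @ 213) → take C (36 @ 283) → take 12/37 of D → 23.68; 79/79 used.
Total value = 794.68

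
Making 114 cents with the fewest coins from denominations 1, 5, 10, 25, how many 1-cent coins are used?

4

Greedy: take as many of the largest coin as possible, then repeat with the remainder.
114 = 4×25 + 1×10 + 4×1
Count of 1: 4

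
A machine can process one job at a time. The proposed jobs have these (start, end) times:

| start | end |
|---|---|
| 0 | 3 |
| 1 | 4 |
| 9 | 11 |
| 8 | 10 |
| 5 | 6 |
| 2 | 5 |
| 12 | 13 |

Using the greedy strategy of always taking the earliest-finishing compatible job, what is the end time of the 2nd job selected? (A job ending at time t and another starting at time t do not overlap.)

Order by finish time; keep every interval that doesn't clash with the previous kept one.
By end time: (0,3), (1,4), (2,5), (5,6), (8,10), (9,11), (12,13).
Pick (0,3); next start ≥ 3 → (5,6); next start ≥ 6 → (8,10); next start ≥ 10 → (12,13).
Selected: (0,3) (5,6) (8,10) (12,13)

6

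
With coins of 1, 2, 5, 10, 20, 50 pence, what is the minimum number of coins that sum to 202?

5

Greedy: take as many of the largest coin as possible, then repeat with the remainder.
202 − 4×50→2 − 1×2→0
Total coins = 4 + 1 = 5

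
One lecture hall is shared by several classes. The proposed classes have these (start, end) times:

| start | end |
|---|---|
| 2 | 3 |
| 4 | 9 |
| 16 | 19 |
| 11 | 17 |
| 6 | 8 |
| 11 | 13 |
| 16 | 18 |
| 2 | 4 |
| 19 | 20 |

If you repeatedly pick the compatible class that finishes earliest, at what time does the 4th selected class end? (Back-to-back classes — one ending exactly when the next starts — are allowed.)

18

Order by finish time; keep every interval that doesn't clash with the previous kept one.
Sorted by end: (2,3)  (2,4)  (6,8)  (4,9)  (11,13)  (11,17)  (16,18)  (16,19)  (19,20)
take (2,3); skip (2,4); take (6,8); skip (4,9); take (11,13); take (16,18); skip (16,19); take (19,20).
Selected: (2,3) (6,8) (11,13) (16,18) (19,20)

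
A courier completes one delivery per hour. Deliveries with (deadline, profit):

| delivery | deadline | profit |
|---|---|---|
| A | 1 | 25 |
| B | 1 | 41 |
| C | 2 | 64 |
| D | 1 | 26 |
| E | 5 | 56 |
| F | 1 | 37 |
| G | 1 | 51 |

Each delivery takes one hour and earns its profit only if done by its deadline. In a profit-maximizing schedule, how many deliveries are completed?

3

Take jobs in profit order; each goes to the latest open slot no later than its deadline.
By profit: C(d2,64), E(d5,56), G(d1,51), B(d1,41), F(d1,37), D(d1,26), A(d1,25)
C→slot 2; E→slot 5; G→slot 1; B skipped; F skipped; D skipped; A skipped.
3 of 7 scheduled.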